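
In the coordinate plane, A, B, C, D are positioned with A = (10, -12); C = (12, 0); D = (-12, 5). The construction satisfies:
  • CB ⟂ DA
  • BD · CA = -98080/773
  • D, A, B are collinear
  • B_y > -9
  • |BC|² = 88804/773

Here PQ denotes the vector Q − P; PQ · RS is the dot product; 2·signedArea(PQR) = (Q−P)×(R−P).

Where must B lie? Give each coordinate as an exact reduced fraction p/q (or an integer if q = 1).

1. B_x = 4210/773  [D, A, B are collinear ∩ CB ⟂ DA]
2. B_y = -6556/773  [D, A, B are collinear ∩ CB ⟂ DA]
   → B = (4210/773, -6556/773)

B = (4210/773, -6556/773)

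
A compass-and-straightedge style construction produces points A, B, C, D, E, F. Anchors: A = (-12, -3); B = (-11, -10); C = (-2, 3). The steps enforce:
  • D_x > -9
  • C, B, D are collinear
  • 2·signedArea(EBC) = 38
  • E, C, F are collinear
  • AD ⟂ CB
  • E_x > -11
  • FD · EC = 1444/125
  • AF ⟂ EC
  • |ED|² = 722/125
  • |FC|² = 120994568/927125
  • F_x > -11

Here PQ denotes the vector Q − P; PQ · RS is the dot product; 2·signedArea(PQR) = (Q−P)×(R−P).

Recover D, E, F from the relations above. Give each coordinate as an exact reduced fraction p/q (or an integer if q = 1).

1. D_x = -1006/125  [C, B, D are collinear ∩ AD ⟂ CB]
2. D_y = -717/125  [C, B, D are collinear ∩ AD ⟂ CB]
   → D = (-1006/125, -717/125)
3. E_x = -1253/125  [line -13·x + 9·y + -91 = 0 ∩ |ED|² = 722/125]
4. E_y = -546/125  [line -13·x + 9·y + -91 = 0 ∩ |ED|² = 722/125]
   → E = (-1253/125, -546/125)
5. F_x = -9655584/927125  [E, C, F are collinear ∩ AF ⟂ EC]
6. F_y = -4382163/927125  [E, C, F are collinear ∩ AF ⟂ EC]
   → F = (-9655584/927125, -4382163/927125)

D = (-1006/125, -717/125)
E = (-1253/125, -546/125)
F = (-9655584/927125, -4382163/927125)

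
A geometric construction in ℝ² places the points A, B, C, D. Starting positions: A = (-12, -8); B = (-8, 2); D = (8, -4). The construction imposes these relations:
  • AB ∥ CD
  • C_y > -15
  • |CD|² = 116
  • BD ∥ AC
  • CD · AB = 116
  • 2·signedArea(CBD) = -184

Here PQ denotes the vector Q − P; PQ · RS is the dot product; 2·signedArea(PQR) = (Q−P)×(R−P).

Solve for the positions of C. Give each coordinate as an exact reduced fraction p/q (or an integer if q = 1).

C = (4, -14)

1. C_x = 4  [AB ∥ CD ∩ BD ∥ AC]
2. C_y = -14  [AB ∥ CD ∩ BD ∥ AC]
   → C = (4, -14)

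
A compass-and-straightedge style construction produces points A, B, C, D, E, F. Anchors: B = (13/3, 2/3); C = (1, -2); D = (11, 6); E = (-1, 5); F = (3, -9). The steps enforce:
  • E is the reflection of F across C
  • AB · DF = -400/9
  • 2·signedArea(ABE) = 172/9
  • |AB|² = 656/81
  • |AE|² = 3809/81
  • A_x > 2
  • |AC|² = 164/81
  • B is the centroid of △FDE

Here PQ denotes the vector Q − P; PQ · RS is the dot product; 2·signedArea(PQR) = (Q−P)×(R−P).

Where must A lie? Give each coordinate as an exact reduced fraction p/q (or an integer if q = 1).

A = (19/9, -10/9)

1. A_x = 19/9  [AB · DF = -400/9 ∩ 2·signedArea(ABE) = 172/9]
2. A_y = -10/9  [AB · DF = -400/9 ∩ 2·signedArea(ABE) = 172/9]
   → A = (19/9, -10/9)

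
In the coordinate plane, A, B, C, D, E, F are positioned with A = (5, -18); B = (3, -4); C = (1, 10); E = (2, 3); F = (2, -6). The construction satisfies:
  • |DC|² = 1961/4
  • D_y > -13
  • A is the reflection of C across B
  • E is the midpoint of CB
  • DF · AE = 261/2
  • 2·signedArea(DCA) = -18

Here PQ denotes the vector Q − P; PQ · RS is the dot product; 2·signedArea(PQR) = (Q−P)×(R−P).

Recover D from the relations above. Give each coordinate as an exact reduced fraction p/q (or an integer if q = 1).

D = (7/2, -12)

1. D_x = 7/2  [DF · AE = 261/2 ∩ 2·signedArea(DCA) = -18]
2. D_y = -12  [DF · AE = 261/2 ∩ 2·signedArea(DCA) = -18]
   → D = (7/2, -12)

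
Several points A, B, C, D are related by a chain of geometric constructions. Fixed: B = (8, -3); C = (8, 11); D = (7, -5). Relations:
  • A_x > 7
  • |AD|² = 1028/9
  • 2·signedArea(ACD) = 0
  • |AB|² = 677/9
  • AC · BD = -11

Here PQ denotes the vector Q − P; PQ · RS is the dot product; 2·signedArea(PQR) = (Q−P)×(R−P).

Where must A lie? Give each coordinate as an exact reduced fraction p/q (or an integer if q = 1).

A = (23/3, 17/3)

1. A_x = 23/3  [2·signedArea(ACD) = 0 ∩ AC · BD = -11]
2. A_y = 17/3  [2·signedArea(ACD) = 0 ∩ AC · BD = -11]
   → A = (23/3, 17/3)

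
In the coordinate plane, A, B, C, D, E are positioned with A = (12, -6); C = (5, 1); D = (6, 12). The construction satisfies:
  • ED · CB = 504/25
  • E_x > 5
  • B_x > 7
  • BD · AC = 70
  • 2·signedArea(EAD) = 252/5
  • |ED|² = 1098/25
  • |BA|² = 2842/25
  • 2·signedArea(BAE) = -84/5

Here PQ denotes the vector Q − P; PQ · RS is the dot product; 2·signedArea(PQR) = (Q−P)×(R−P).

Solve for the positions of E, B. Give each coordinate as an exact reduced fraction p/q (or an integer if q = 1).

1. E_x = 27/5  [line -18·x + -6·y + 648/5 = 0 ∩ |ED|² = 1098/25]
2. E_y = 27/5  [line -18·x + -6·y + 648/5 = 0 ∩ |ED|² = 1098/25]
   → E = (27/5, 27/5)
3. B_x = 39/5  [2·signedArea(BAE) = -84/5 ∩ ED · CB = 504/25]
4. B_y = 19/5  [2·signedArea(BAE) = -84/5 ∩ ED · CB = 504/25]
   → B = (39/5, 19/5)

B = (39/5, 19/5)
E = (27/5, 27/5)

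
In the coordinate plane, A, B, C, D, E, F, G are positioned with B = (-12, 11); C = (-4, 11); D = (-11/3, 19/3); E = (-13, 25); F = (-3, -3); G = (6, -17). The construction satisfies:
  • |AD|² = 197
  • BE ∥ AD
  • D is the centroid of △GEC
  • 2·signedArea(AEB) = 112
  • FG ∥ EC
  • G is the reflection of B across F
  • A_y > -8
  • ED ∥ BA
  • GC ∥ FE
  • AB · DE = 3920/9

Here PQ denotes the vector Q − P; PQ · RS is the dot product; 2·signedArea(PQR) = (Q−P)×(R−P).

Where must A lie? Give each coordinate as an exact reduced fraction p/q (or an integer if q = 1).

A = (-8/3, -23/3)

1. A_x = -8/3  [BE ∥ AD ∩ ED ∥ BA]
2. A_y = -23/3  [BE ∥ AD ∩ ED ∥ BA]
   → A = (-8/3, -23/3)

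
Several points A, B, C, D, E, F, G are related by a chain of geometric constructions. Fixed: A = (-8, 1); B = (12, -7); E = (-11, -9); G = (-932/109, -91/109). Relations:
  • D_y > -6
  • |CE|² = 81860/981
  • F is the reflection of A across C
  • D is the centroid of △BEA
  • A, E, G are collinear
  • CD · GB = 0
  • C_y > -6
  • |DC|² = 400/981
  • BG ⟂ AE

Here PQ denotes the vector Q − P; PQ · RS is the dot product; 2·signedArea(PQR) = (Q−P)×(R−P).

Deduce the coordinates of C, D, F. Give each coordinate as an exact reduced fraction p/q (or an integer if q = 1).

C = (-823/327, -1835/327)
D = (-7/3, -5)
F = (970/327, -3997/327)

1. D_x = -7/3  [D is the centroid of △BEA]
2. D_y = -5  [D is the centroid of △BEA]
   → D = (-7/3, -5)
3. C_x = -823/327  [line -2240/109·x + 672/109·y + -5600/327 = 0 ∩ |CE|² = 81860/981]
4. C_y = -1835/327  [line -2240/109·x + 672/109·y + -5600/327 = 0 ∩ |CE|² = 81860/981]
   → C = (-823/327, -1835/327)
5. F_x = 970/327  [F is the reflection of A across C]
6. F_y = -3997/327  [F is the reflection of A across C]
   → F = (970/327, -3997/327)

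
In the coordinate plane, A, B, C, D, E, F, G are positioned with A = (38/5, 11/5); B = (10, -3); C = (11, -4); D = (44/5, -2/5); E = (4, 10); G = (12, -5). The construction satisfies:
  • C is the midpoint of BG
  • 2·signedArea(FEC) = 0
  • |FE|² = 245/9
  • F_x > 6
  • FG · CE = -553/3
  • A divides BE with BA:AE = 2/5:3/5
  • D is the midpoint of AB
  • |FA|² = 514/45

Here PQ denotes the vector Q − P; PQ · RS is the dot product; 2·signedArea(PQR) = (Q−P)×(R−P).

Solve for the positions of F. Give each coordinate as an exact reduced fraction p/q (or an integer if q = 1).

F = (19/3, 16/3)

1. F_x = 19/3  [2·signedArea(FEC) = 0 ∩ FG · CE = -553/3]
2. F_y = 16/3  [2·signedArea(FEC) = 0 ∩ FG · CE = -553/3]
   → F = (19/3, 16/3)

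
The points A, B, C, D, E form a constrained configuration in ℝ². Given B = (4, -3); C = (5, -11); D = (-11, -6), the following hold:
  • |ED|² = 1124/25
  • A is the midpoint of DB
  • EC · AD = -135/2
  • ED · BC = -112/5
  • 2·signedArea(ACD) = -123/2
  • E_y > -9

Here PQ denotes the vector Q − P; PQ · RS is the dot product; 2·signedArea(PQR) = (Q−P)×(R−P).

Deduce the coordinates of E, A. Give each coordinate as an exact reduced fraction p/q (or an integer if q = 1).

A = (-7/2, -9/2)
E = (-23/5, -8)

1. E_x = -23/5  [line -1·x + 8·y + 297/5 = 0 ∩ |ED|² = 1124/25]
2. E_y = -8  [line -1·x + 8·y + 297/5 = 0 ∩ |ED|² = 1124/25]
   → E = (-23/5, -8)
3. A_x = -7/2  [A is the midpoint of DB]
4. A_y = -9/2  [A is the midpoint of DB]
   → A = (-7/2, -9/2)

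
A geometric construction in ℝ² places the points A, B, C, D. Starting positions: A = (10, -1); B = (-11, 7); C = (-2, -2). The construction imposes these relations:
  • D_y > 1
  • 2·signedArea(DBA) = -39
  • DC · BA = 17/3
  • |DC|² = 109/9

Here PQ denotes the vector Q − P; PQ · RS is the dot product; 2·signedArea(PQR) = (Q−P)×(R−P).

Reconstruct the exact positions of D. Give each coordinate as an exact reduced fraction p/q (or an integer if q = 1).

D = (-1, 4/3)

1. D_x = -1  [2·signedArea(DBA) = -39 ∩ DC · BA = 17/3]
2. D_y = 4/3  [2·signedArea(DBA) = -39 ∩ DC · BA = 17/3]
   → D = (-1, 4/3)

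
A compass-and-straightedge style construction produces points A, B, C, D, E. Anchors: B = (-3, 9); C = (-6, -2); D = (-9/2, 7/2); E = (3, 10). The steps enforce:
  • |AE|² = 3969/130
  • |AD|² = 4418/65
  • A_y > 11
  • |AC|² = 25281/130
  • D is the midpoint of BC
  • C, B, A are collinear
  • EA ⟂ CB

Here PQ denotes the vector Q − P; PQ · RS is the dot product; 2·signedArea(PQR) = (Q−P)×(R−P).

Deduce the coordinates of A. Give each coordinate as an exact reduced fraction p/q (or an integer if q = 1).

1. A_x = -303/130  [C, B, A are collinear ∩ EA ⟂ CB]
2. A_y = 1489/130  [C, B, A are collinear ∩ EA ⟂ CB]
   → A = (-303/130, 1489/130)

A = (-303/130, 1489/130)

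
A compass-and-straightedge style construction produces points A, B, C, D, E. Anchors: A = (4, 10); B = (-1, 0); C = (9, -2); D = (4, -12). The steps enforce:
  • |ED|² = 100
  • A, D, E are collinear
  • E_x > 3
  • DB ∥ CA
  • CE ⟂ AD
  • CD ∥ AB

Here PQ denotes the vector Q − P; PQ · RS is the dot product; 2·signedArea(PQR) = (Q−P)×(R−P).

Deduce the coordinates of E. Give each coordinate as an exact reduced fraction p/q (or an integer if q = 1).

E = (4, -2)

1. E_x = 4  [A, D, E are collinear ∩ CE ⟂ AD]
2. E_y = -2  [A, D, E are collinear ∩ CE ⟂ AD]
   → E = (4, -2)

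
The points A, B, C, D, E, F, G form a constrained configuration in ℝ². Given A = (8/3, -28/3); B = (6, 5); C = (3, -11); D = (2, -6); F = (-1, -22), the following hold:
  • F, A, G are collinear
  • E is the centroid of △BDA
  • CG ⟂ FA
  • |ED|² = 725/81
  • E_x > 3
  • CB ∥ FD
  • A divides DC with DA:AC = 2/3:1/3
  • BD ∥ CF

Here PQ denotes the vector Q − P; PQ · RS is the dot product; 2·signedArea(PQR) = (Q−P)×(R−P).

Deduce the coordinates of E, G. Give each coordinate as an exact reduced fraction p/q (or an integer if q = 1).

1. E_x = 32/9  [E is the centroid of △BDA]
2. E_y = -31/9  [E is the centroid of △BDA]
   → E = (32/9, -31/9)
3. G_x = 3517/1565  [F, A, G are collinear ∩ CG ⟂ FA]
4. G_y = -16874/1565  [F, A, G are collinear ∩ CG ⟂ FA]
   → G = (3517/1565, -16874/1565)

E = (32/9, -31/9)
G = (3517/1565, -16874/1565)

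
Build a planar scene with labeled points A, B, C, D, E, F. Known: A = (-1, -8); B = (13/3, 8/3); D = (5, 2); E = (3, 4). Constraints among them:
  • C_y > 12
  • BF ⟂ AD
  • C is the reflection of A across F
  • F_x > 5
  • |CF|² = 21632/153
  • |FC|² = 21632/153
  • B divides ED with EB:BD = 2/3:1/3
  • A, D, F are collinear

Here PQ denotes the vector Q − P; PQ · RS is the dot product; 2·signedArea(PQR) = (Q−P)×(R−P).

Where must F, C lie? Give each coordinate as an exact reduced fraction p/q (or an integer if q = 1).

1. F_x = 87/17  [A, D, F are collinear ∩ BF ⟂ AD]
2. F_y = 112/51  [A, D, F are collinear ∩ BF ⟂ AD]
   → F = (87/17, 112/51)
3. C_x = 191/17  [C is the reflection of A across F]
4. C_y = 632/51  [C is the reflection of A across F]
   → C = (191/17, 632/51)

C = (191/17, 632/51)
F = (87/17, 112/51)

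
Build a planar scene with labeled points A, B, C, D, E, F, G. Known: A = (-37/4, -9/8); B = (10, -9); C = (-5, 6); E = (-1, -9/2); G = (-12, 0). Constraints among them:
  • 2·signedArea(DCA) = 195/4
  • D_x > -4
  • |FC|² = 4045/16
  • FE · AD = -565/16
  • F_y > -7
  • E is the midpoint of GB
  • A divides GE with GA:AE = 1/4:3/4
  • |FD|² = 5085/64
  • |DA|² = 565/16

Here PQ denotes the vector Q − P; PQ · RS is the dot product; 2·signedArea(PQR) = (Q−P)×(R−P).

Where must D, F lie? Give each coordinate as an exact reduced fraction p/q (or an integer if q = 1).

1. D_x = -15/4  [line 57/8·x + -17/4·y + 99/8 = 0 ∩ |DA|² = 565/16]
2. D_y = -27/8  [line 57/8·x + -17/4·y + 99/8 = 0 ∩ |DA|² = 565/16]
   → D = (-15/4, -27/8)
3. F_x = 9/2  [line -11/2·x + 9/4·y + 639/16 = 0 ∩ |FD|² = 5085/64]
4. F_y = -27/4  [line -11/2·x + 9/4·y + 639/16 = 0 ∩ |FD|² = 5085/64]
   → F = (9/2, -27/4)

D = (-15/4, -27/8)
F = (9/2, -27/4)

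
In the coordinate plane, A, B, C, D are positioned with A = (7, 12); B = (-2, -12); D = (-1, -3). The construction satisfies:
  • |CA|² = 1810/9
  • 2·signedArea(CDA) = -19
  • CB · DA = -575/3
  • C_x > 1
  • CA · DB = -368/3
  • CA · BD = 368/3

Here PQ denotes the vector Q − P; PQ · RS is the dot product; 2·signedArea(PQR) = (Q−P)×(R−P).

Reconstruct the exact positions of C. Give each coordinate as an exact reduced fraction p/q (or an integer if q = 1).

C = (4/3, -1)

1. C_x = 4/3  [CA · BD = 368/3 ∩ 2·signedArea(CDA) = -19]
2. C_y = -1  [CA · BD = 368/3 ∩ 2·signedArea(CDA) = -19]
   → C = (4/3, -1)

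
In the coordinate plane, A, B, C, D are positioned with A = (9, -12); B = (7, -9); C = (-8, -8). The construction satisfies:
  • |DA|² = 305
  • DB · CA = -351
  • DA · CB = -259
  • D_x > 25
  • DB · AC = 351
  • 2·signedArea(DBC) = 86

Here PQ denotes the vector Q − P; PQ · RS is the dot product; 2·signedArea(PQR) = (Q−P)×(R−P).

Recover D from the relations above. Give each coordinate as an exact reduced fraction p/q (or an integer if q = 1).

D = (26, -16)

1. D_x = 26  [DA · CB = -259 ∩ DB · CA = -351]
2. D_y = -16  [DA · CB = -259 ∩ DB · CA = -351]
   → D = (26, -16)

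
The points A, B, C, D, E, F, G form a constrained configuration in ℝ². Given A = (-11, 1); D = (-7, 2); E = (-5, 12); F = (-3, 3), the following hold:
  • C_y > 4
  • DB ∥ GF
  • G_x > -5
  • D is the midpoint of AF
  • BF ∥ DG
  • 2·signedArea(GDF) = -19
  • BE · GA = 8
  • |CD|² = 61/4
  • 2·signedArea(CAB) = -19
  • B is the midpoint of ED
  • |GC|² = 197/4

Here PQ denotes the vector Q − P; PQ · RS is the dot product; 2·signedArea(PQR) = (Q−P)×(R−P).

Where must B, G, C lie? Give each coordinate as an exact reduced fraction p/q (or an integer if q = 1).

B = (-6, 7)
C = (-9/2, 5)
G = (-4, -2)

1. B_x = -6  [B is the midpoint of ED]
2. B_y = 7  [B is the midpoint of ED]
   → B = (-6, 7)
3. G_x = -4  [DB ∥ GF ∩ BF ∥ DG]
4. G_y = -2  [DB ∥ GF ∩ BF ∥ DG]
   → G = (-4, -2)
5. C_x = -9/2  [line -6·x + 5·y + -52 = 0 ∩ |CD|² = 61/4]
6. C_y = 5  [line -6·x + 5·y + -52 = 0 ∩ |CD|² = 61/4]
   → C = (-9/2, 5)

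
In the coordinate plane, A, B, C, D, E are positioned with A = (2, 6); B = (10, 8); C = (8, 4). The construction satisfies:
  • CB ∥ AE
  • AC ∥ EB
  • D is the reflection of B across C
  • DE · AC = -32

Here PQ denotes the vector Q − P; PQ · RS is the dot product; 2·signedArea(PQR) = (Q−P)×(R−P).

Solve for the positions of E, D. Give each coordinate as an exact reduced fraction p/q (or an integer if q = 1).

D = (6, 0)
E = (4, 10)

1. E_x = 4  [AC ∥ EB ∩ CB ∥ AE]
2. E_y = 10  [AC ∥ EB ∩ CB ∥ AE]
   → E = (4, 10)
3. D_x = 6  [D is the reflection of B across C]
4. D_y = 0  [D is the reflection of B across C]
   → D = (6, 0)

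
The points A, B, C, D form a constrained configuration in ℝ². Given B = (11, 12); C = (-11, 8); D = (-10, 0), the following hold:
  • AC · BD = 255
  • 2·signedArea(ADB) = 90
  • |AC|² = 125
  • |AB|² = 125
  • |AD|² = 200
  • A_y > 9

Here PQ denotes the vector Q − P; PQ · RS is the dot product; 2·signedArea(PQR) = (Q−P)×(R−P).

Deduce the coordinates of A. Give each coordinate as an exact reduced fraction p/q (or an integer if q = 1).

1. A_x = 0  [AC · BD = 255 ∩ 2·signedArea(ADB) = 90]
2. A_y = 10  [AC · BD = 255 ∩ 2·signedArea(ADB) = 90]
   → A = (0, 10)

A = (0, 10)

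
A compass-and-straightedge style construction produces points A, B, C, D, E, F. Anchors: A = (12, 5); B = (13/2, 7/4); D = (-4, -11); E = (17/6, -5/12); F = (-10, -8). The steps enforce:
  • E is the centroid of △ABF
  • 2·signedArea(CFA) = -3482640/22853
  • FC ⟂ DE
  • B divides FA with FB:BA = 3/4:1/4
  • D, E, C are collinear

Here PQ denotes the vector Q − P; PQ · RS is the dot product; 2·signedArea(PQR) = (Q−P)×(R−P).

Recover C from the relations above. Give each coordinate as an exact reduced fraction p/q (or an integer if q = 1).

1. C_x = -100514/22853  [D, E, C are collinear ∩ FC ⟂ DE]
2. C_y = -265480/22853  [D, E, C are collinear ∩ FC ⟂ DE]
   → C = (-100514/22853, -265480/22853)

C = (-100514/22853, -265480/22853)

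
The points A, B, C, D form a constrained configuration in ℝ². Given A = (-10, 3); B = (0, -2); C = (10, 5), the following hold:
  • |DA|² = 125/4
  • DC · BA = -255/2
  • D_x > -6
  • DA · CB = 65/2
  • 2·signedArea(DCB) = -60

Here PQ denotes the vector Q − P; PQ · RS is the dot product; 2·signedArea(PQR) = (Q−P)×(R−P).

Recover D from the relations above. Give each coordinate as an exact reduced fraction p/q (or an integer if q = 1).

D = (-5, 1/2)

1. D_x = -5  [2·signedArea(DCB) = -60 ∩ DC · BA = -255/2]
2. D_y = 1/2  [2·signedArea(DCB) = -60 ∩ DC · BA = -255/2]
   → D = (-5, 1/2)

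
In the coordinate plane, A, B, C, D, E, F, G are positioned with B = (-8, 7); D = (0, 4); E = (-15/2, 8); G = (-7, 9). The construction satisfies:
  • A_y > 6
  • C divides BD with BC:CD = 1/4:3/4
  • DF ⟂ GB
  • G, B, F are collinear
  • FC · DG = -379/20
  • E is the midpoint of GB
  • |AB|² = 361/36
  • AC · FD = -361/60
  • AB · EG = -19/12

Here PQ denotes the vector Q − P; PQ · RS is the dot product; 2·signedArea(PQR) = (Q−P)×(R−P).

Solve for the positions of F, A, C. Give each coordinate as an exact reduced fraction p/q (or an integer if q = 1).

1. F_x = -38/5  [G, B, F are collinear ∩ DF ⟂ GB]
2. F_y = 39/5  [G, B, F are collinear ∩ DF ⟂ GB]
   → F = (-38/5, 39/5)
3. C_x = -6  [C divides BD with BC:CD = 1/4:3/4]
4. C_y = 25/4  [C divides BD with BC:CD = 1/4:3/4]
   → C = (-6, 25/4)
5. A_x = -29/6  [AC · FD = -361/60 ∩ AB · EG = -19/12]
6. A_y = 7  [AC · FD = -361/60 ∩ AB · EG = -19/12]
   → A = (-29/6, 7)

A = (-29/6, 7)
C = (-6, 25/4)
F = (-38/5, 39/5)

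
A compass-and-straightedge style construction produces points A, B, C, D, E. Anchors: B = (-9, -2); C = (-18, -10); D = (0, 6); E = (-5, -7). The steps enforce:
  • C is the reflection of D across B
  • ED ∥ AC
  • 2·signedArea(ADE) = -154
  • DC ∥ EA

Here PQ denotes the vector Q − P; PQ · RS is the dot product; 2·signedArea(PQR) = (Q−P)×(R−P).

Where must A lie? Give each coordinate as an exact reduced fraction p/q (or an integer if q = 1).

1. A_x = -23  [ED ∥ AC ∩ DC ∥ EA]
2. A_y = -23  [ED ∥ AC ∩ DC ∥ EA]
   → A = (-23, -23)

A = (-23, -23)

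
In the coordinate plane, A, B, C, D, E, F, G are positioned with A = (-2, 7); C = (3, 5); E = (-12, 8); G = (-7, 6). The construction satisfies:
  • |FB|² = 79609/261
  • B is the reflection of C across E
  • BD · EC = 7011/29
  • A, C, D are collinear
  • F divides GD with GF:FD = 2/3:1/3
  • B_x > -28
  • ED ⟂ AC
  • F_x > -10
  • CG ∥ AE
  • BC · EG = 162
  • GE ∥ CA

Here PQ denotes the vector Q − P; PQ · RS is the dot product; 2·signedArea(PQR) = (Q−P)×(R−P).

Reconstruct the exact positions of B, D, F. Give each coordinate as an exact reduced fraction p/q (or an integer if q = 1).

B = (-27, 11)
D = (-318/29, 307/29)
F = (-839/87, 788/87)

1. B_x = -27  [B is the reflection of C across E]
2. B_y = 11  [B is the reflection of C across E]
   → B = (-27, 11)
3. D_x = -318/29  [A, C, D are collinear ∩ ED ⟂ AC]
4. D_y = 307/29  [A, C, D are collinear ∩ ED ⟂ AC]
   → D = (-318/29, 307/29)
5. F_x = -839/87  [F divides GD with GF:FD = 2/3:1/3]
6. F_y = 788/87  [F divides GD with GF:FD = 2/3:1/3]
   → F = (-839/87, 788/87)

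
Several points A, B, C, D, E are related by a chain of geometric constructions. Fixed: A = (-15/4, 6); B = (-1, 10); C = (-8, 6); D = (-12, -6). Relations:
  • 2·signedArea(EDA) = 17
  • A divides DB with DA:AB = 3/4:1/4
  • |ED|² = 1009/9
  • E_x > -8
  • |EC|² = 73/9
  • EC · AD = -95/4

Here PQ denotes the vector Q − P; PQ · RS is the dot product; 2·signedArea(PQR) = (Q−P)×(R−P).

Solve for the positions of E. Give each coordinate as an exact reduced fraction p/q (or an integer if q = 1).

E = (-7, 10/3)

1. E_x = -7  [2·signedArea(EDA) = 17 ∩ EC · AD = -95/4]
2. E_y = 10/3  [2·signedArea(EDA) = 17 ∩ EC · AD = -95/4]
   → E = (-7, 10/3)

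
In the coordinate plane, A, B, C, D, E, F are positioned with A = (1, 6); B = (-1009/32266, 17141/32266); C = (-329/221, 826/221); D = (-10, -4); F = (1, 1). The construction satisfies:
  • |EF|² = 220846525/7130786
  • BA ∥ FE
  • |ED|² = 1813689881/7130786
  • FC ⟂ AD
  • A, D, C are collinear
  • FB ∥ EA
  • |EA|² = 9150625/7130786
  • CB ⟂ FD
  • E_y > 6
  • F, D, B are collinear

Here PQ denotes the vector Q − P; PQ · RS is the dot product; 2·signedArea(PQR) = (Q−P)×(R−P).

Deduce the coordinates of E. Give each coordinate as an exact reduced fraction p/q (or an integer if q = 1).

E = (65541/32266, 208721/32266)

1. E_x = 65541/32266  [FB ∥ EA ∩ BA ∥ FE]
2. E_y = 208721/32266  [FB ∥ EA ∩ BA ∥ FE]
   → E = (65541/32266, 208721/32266)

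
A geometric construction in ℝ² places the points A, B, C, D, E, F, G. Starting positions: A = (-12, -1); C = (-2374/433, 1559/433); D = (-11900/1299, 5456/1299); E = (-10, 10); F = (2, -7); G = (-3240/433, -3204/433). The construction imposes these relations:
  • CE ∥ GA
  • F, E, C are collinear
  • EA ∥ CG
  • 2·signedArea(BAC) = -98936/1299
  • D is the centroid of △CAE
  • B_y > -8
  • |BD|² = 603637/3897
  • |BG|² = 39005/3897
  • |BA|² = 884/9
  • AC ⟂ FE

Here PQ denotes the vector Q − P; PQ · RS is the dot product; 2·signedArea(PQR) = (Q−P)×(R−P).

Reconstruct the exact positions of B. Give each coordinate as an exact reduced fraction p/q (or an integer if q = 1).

1. B_x = -5614/1299  [line -1992/433·x + 2822/433·y + 35690/1299 = 0 ∩ |BG|² = 39005/3897]
2. B_y = -9439/1299  [line -1992/433·x + 2822/433·y + 35690/1299 = 0 ∩ |BG|² = 39005/3897]
   → B = (-5614/1299, -9439/1299)

B = (-5614/1299, -9439/1299)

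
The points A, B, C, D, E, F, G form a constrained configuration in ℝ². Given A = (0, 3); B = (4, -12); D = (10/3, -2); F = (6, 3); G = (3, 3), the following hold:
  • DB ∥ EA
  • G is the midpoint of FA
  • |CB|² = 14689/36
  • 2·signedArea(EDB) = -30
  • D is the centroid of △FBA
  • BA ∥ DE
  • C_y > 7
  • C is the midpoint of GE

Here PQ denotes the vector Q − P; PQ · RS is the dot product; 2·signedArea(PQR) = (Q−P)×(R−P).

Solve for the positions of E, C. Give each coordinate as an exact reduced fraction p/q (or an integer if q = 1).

1. E_x = -2/3  [DB ∥ EA ∩ BA ∥ DE]
2. E_y = 13  [DB ∥ EA ∩ BA ∥ DE]
   → E = (-2/3, 13)
3. C_x = 7/6  [C is the midpoint of GE]
4. C_y = 8  [C is the midpoint of GE]
   → C = (7/6, 8)

C = (7/6, 8)
E = (-2/3, 13)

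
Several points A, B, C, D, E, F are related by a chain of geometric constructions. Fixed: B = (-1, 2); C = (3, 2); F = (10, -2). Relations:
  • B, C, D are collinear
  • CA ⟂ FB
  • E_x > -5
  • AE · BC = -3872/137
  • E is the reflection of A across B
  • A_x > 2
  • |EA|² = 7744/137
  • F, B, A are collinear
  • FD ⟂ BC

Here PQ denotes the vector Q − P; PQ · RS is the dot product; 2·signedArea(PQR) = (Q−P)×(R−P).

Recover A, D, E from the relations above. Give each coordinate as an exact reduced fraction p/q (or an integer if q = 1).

1. A_x = 347/137  [F, B, A are collinear ∩ CA ⟂ FB]
2. A_y = 98/137  [F, B, A are collinear ∩ CA ⟂ FB]
   → A = (347/137, 98/137)
3. D_x = 10  [B, C, D are collinear ∩ FD ⟂ BC]
4. D_y = 2  [B, C, D are collinear ∩ FD ⟂ BC]
   → D = (10, 2)
5. E_x = -621/137  [E is the reflection of A across B]
6. E_y = 450/137  [E is the reflection of A across B]
   → E = (-621/137, 450/137)

A = (347/137, 98/137)
D = (10, 2)
E = (-621/137, 450/137)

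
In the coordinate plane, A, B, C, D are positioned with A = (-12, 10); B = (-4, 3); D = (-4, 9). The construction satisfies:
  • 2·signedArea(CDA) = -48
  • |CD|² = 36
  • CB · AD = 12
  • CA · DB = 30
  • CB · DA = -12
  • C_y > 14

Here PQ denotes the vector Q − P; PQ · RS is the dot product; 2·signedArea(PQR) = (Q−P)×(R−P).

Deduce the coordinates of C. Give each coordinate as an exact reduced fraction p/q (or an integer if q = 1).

C = (-4, 15)

1. C_x = -4  [CB · AD = 12 ∩ 2·signedArea(CDA) = -48]
2. C_y = 15  [CB · AD = 12 ∩ 2·signedArea(CDA) = -48]
   → C = (-4, 15)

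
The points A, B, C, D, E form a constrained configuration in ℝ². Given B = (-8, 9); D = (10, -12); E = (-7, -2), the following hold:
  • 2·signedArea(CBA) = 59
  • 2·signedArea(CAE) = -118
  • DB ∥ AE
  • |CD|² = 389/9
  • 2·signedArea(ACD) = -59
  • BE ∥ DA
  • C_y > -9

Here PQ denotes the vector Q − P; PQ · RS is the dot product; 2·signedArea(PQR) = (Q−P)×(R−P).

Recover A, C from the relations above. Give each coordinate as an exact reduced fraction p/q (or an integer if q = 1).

A = (11, -23)
C = (13/3, -26/3)

1. A_x = 11  [DB ∥ AE ∩ BE ∥ DA]
2. A_y = -23  [DB ∥ AE ∩ BE ∥ DA]
   → A = (11, -23)
3. C_x = 13/3  [2·signedArea(CAE) = -118 ∩ 2·signedArea(ACD) = -59]
4. C_y = -26/3  [2·signedArea(CAE) = -118 ∩ 2·signedArea(ACD) = -59]
   → C = (13/3, -26/3)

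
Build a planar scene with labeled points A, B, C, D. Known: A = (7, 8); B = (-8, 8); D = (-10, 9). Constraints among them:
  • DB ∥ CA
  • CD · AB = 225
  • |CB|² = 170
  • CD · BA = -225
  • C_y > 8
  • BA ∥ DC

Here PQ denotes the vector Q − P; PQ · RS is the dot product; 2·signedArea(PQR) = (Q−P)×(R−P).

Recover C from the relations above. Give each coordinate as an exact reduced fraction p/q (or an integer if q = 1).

C = (5, 9)

1. C_x = 5  [DB ∥ CA ∩ BA ∥ DC]
2. C_y = 9  [DB ∥ CA ∩ BA ∥ DC]
   → C = (5, 9)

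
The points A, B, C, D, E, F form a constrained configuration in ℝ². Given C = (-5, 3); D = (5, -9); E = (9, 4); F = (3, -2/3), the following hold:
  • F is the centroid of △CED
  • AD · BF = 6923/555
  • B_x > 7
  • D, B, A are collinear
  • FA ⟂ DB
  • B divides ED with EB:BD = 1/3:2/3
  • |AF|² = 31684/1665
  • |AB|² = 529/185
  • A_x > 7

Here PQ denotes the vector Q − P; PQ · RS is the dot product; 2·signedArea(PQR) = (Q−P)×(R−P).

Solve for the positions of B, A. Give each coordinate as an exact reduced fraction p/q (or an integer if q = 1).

1. B_x = 23/3  [B divides ED with EB:BD = 1/3:2/3]
2. B_y = -1/3  [B divides ED with EB:BD = 1/3:2/3]
   → B = (23/3, -1/3)
3. A_x = 3979/555  [D, B, A are collinear ∩ FA ⟂ DB]
4. A_y = -1082/555  [D, B, A are collinear ∩ FA ⟂ DB]
   → A = (3979/555, -1082/555)

A = (3979/555, -1082/555)
B = (23/3, -1/3)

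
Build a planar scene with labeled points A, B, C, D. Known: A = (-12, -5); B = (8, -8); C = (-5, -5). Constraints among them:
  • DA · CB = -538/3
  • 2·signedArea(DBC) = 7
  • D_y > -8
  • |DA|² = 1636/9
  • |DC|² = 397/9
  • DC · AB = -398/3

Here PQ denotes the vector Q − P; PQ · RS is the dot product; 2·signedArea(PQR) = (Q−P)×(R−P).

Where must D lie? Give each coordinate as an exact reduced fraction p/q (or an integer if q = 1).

D = (4/3, -7)

1. D_x = 4/3  [DA · CB = -538/3 ∩ 2·signedArea(DBC) = 7]
2. D_y = -7  [DA · CB = -538/3 ∩ 2·signedArea(DBC) = 7]
   → D = (4/3, -7)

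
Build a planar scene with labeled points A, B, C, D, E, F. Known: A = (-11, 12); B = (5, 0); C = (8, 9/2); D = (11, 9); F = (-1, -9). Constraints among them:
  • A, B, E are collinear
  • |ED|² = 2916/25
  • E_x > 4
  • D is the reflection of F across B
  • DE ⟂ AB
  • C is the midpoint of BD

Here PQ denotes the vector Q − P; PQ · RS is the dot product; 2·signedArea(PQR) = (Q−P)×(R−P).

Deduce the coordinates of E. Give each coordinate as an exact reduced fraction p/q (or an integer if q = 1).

1. E_x = 113/25  [A, B, E are collinear ∩ DE ⟂ AB]
2. E_y = 9/25  [A, B, E are collinear ∩ DE ⟂ AB]
   → E = (113/25, 9/25)

E = (113/25, 9/25)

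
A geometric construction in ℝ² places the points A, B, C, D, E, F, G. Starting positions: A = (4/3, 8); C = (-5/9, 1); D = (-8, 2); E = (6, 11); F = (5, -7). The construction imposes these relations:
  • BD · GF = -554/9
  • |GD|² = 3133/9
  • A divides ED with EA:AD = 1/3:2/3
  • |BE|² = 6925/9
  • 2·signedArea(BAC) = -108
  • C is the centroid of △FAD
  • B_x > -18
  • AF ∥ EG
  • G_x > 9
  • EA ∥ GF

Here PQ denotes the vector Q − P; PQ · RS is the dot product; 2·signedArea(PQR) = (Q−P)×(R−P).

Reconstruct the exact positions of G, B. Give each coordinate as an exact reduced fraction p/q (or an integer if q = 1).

B = (-52/3, -4)
G = (29/3, -4)

1. G_x = 29/3  [EA ∥ GF ∩ AF ∥ EG]
2. G_y = -4  [EA ∥ GF ∩ AF ∥ EG]
   → G = (29/3, -4)
3. B_x = -52/3  [2·signedArea(BAC) = -108 ∩ BD · GF = -554/9]
4. B_y = -4  [2·signedArea(BAC) = -108 ∩ BD · GF = -554/9]
   → B = (-52/3, -4)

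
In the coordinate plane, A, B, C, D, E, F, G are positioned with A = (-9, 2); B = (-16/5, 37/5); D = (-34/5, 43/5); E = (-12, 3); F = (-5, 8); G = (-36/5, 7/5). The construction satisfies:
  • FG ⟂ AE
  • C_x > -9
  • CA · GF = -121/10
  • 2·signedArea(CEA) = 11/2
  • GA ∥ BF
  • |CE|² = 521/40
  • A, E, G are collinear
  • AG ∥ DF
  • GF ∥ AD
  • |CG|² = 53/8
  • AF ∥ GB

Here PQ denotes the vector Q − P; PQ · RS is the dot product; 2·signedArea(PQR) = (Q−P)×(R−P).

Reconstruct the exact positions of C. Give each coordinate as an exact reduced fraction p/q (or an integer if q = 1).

1. C_x = -169/20  [line 1·x + 3·y + -5/2 = 0 ∩ |CE|² = 521/40]
2. C_y = 73/20  [line 1·x + 3·y + -5/2 = 0 ∩ |CE|² = 521/40]
   → C = (-169/20, 73/20)

C = (-169/20, 73/20)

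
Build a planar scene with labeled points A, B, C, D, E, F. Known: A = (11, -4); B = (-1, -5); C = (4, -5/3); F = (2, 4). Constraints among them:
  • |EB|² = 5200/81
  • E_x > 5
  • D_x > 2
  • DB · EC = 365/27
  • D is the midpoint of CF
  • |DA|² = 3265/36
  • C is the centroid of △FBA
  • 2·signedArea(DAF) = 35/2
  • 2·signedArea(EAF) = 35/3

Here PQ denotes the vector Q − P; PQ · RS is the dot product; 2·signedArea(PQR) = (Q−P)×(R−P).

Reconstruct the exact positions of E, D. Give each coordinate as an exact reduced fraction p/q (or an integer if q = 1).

1. E_x = 17/3  [line -8·x + -9·y + 121/3 = 0 ∩ |EB|² = 5200/81]
2. E_y = -5/9  [line -8·x + -9·y + 121/3 = 0 ∩ |EB|² = 5200/81]
   → E = (17/3, -5/9)
3. D_x = 3  [D is the midpoint of CF]
4. D_y = 7/6  [D is the midpoint of CF]
   → D = (3, 7/6)

D = (3, 7/6)
E = (17/3, -5/9)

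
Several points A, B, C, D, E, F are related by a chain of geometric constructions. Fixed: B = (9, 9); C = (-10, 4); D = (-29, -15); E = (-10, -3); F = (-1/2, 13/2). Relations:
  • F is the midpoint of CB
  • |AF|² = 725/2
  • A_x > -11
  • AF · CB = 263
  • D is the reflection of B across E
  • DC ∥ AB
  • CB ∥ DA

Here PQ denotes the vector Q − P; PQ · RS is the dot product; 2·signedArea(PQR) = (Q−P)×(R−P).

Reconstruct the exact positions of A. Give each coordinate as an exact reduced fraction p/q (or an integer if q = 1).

1. A_x = -10  [DC ∥ AB ∩ CB ∥ DA]
2. A_y = -10  [DC ∥ AB ∩ CB ∥ DA]
   → A = (-10, -10)

A = (-10, -10)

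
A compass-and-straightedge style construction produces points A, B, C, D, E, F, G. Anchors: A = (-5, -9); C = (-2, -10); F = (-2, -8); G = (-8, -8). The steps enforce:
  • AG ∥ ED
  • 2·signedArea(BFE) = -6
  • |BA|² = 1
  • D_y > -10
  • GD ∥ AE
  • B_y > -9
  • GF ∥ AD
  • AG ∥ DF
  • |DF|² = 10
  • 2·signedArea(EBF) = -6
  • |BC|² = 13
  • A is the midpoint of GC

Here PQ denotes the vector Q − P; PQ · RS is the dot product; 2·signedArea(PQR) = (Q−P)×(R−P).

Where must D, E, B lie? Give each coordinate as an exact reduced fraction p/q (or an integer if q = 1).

1. D_x = 1  [AG ∥ DF ∩ GF ∥ AD]
2. D_y = -9  [AG ∥ DF ∩ GF ∥ AD]
   → D = (1, -9)
3. E_x = 4  [AG ∥ ED ∩ GD ∥ AE]
4. E_y = -10  [AG ∥ ED ∩ GD ∥ AE]
   → E = (4, -10)
5. B_x = -5  [line 2·x + 6·y + 58 = 0 ∩ |BC|² = 13]
6. B_y = -8  [line 2·x + 6·y + 58 = 0 ∩ |BC|² = 13]
   → B = (-5, -8)

B = (-5, -8)
D = (1, -9)
E = (4, -10)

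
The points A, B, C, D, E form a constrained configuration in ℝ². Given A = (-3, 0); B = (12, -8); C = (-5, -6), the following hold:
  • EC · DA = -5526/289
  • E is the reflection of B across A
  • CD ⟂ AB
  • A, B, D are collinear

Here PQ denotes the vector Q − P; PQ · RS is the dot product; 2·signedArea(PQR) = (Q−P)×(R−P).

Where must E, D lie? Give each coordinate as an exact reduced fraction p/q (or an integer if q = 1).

D = (-597/289, -144/289)
E = (-18, 8)

1. E_x = -18  [E is the reflection of B across A]
2. E_y = 8  [E is the reflection of B across A]
   → E = (-18, 8)
3. D_x = -597/289  [A, B, D are collinear ∩ CD ⟂ AB]
4. D_y = -144/289  [A, B, D are collinear ∩ CD ⟂ AB]
   → D = (-597/289, -144/289)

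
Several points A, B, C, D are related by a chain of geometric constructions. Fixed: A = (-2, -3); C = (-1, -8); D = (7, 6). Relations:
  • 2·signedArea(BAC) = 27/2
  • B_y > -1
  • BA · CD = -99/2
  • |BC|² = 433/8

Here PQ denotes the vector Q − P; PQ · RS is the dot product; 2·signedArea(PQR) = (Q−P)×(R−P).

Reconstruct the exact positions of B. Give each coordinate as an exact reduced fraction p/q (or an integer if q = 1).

1. B_x = 1/4  [2·signedArea(BAC) = 27/2 ∩ BA · CD = -99/2]
2. B_y = -3/4  [2·signedArea(BAC) = 27/2 ∩ BA · CD = -99/2]
   → B = (1/4, -3/4)

B = (1/4, -3/4)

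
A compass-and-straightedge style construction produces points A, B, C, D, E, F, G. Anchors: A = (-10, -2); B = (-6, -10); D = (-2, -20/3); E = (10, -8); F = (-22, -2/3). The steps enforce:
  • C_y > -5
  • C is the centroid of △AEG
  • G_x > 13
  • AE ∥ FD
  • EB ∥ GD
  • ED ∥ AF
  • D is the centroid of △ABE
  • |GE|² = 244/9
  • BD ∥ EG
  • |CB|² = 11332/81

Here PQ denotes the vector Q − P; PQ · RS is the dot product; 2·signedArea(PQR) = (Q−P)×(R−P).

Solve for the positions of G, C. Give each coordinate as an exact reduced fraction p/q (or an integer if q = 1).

1. G_x = 14  [EB ∥ GD ∩ BD ∥ EG]
2. G_y = -14/3  [EB ∥ GD ∩ BD ∥ EG]
   → G = (14, -14/3)
3. C_x = 14/3  [C is the centroid of △AEG]
4. C_y = -44/9  [C is the centroid of △AEG]
   → C = (14/3, -44/9)

C = (14/3, -44/9)
G = (14, -14/3)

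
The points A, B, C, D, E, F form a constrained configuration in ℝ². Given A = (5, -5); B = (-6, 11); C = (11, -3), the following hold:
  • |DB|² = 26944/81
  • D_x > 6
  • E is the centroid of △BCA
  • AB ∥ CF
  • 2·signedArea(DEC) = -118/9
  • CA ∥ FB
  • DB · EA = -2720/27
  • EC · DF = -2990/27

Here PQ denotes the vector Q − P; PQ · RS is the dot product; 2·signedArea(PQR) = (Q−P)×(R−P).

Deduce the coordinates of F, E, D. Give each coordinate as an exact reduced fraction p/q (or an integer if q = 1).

1. F_x = 0  [CA ∥ FB ∩ AB ∥ CF]
2. F_y = 13  [CA ∥ FB ∩ AB ∥ CF]
   → F = (0, 13)
3. E_x = 10/3  [E is the centroid of △BCA]
4. E_y = 1  [E is the centroid of △BCA]
   → E = (10/3, 1)
5. D_x = 58/9  [2·signedArea(DEC) = -118/9 ∩ EC · DF = -2990/27]
6. D_y = -7/3  [2·signedArea(DEC) = -118/9 ∩ EC · DF = -2990/27]
   → D = (58/9, -7/3)

D = (58/9, -7/3)
E = (10/3, 1)
F = (0, 13)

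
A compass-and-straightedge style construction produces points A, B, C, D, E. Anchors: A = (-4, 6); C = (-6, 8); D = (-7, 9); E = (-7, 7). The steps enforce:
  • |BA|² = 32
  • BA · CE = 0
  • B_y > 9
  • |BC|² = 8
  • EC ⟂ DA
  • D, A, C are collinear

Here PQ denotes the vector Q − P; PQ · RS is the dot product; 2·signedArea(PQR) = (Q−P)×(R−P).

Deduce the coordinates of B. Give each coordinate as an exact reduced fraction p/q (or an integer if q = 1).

1. B_x = -8  [line 1·x + 1·y + -2 = 0 ∩ |BA|² = 32]
2. B_y = 10  [line 1·x + 1·y + -2 = 0 ∩ |BA|² = 32]
   → B = (-8, 10)

B = (-8, 10)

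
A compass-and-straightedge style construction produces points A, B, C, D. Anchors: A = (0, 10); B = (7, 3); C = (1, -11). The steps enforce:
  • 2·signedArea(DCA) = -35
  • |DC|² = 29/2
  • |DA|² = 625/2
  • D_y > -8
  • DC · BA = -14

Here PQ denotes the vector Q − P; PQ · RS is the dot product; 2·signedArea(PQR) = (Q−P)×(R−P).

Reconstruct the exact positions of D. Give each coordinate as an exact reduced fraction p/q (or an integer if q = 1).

1. D_x = 5/2  [DC · BA = -14 ∩ 2·signedArea(DCA) = -35]
2. D_y = -15/2  [DC · BA = -14 ∩ 2·signedArea(DCA) = -35]
   → D = (5/2, -15/2)

D = (5/2, -15/2)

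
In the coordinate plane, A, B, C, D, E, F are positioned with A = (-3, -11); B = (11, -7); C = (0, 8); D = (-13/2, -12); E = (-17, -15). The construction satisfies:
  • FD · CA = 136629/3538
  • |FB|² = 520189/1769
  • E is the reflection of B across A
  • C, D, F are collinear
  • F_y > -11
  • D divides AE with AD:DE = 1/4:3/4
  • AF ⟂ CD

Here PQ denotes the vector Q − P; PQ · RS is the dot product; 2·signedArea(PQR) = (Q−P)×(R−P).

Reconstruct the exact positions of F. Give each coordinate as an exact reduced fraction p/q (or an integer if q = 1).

1. F_x = -10387/1769  [C, D, F are collinear ∩ AF ⟂ CD]
2. F_y = -17808/1769  [C, D, F are collinear ∩ AF ⟂ CD]
   → F = (-10387/1769, -17808/1769)

F = (-10387/1769, -17808/1769)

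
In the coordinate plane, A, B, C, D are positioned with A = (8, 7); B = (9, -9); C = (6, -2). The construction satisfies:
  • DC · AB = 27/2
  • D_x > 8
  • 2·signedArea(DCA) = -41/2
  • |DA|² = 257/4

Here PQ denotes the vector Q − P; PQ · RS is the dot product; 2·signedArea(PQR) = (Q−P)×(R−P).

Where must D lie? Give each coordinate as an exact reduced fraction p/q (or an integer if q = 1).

1. D_x = 17/2  [2·signedArea(DCA) = -41/2 ∩ DC · AB = 27/2]
2. D_y = -1  [2·signedArea(DCA) = -41/2 ∩ DC · AB = 27/2]
   → D = (17/2, -1)

D = (17/2, -1)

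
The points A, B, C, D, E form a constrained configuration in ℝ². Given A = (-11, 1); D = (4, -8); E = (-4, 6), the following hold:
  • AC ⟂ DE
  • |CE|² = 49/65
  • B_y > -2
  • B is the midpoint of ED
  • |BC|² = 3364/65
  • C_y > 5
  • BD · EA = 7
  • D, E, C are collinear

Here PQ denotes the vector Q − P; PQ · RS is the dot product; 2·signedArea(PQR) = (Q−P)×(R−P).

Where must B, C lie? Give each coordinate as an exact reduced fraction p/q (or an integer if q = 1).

B = (0, -1)
C = (-232/65, 341/65)

1. B_x = 0  [B is the midpoint of ED]
2. B_y = -1  [B is the midpoint of ED]
   → B = (0, -1)
3. C_x = -232/65  [D, E, C are collinear ∩ AC ⟂ DE]
4. C_y = 341/65  [D, E, C are collinear ∩ AC ⟂ DE]
   → C = (-232/65, 341/65)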